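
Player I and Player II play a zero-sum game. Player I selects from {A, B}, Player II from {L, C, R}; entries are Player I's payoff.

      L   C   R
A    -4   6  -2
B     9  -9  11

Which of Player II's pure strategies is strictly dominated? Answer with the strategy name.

L holds Player I's payoff strictly below R in every row: -4 < -2, 9 < 11.
So R is strictly dominated for Player II.

R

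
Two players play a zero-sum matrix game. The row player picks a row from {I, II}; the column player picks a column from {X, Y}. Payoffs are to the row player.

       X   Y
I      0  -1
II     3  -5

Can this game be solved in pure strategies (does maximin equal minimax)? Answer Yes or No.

Yes

Row minima: I → -1, II → -5; maximin = -1.
Column maxima: X → 3, Y → -1; minimax = -1.
maximin = minimax = -1, so a saddle point exists.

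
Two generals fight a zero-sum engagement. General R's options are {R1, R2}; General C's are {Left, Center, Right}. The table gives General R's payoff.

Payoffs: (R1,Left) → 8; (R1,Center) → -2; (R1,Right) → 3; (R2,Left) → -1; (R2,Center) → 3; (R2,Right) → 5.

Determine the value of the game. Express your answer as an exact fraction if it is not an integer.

Row minima: R1 → -2, R2 → -1; maximin = -1.
Column maxima: Left → 8, Center → 3, Right → 5; minimax = 3.
-1 ≠ 3, so there is no saddle point; optimal play is mixed.
Right is strictly dominated by Center (it gives General R strictly more in every row), so General C never plays it.
On the remaining 2×2 (R1, R2 vs Left, Center):
Let General R play R1 with probability p. Expected payoff against Left: 8p + (-1)(1−p) = 9p − 1; against Center: (-2)p + 3(1−p) = −5p + 3.
Setting these equal: 9p − 1 = −5p + 3 ⇒ 14p = 4 ⇒ p = 2/7, and the value is (9)·(2/7) − 1 = 11/7.
For General C: with q = P(Left), equating R1's and R2's payoffs gives 10q − 2 = −4q + 3 ⇒ q = 5/14.

11/7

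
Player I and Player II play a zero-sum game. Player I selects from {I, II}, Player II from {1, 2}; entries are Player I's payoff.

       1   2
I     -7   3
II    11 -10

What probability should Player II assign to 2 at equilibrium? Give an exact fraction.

18/31

Row minima: I → -7, II → -10; maximin = -7.
Column maxima: 1 → 11, 2 → 3; minimax = 3.
-7 ≠ 3, so there is no saddle point; optimal play is mixed.
Let Player I play I with probability p. Expected payoff against 1: (-7)p + 11(1−p) = −18p + 11; against 2: 3p + (-10)(1−p) = 13p − 10.
Setting these equal: −18p + 11 = 13p − 10 ⇒ −31p = -21 ⇒ p = 21/31, and the value is (-18)·(21/31) + 11 = -37/31.
For Player II: with q = P(1), equating I's and II's payoffs gives −10q + 3 = 21q − 10 ⇒ q = 13/31.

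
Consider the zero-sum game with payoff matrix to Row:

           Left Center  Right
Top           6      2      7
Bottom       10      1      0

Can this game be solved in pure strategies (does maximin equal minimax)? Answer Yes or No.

Yes

Row minima: Top → 2, Bottom → 0; maximin = 2.
Column maxima: Left → 10, Center → 2, Right → 7; minimax = 2.
maximin = minimax = 2, so a saddle point exists.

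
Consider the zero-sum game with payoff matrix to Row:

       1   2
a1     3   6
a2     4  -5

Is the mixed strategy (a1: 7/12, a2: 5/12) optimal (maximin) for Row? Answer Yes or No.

Against 1 this mix gives (7/12)·3 + (5/12)·4 = 41/12.
Against 2 this mix gives (7/12)·6 + (5/12)·(-5) = 17/12.
Column will play 2, holding Row to 17/12. Shifting weight toward the row that does better against 2 would raise this floor (the equalizing mix achieves 13/4 against both 2 and 1), so the proposed strategy is not optimal.

No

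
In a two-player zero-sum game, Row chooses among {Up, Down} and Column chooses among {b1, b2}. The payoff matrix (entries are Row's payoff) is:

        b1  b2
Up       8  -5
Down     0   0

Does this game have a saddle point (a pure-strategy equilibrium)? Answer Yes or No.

Row minima: Up → -5, Down → 0; maximin = 0.
Column maxima: b1 → 8, b2 → 0; minimax = 0.
maximin = minimax = 0, so a saddle point exists.

Yes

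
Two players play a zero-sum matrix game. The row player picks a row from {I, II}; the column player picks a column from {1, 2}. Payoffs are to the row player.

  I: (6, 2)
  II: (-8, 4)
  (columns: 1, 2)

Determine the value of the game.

Row minima: I → 2, II → -8; maximin = 2.
Column maxima: 1 → 6, 2 → 4; minimax = 4.
2 ≠ 4, so there is no saddle point; optimal play is mixed.
Let the row player play I with probability p. Expected payoff against 1: 6p + (-8)(1−p) = 14p − 8; against 2: 2p + 4(1−p) = −2p + 4.
Setting these equal: 14p − 8 = −2p + 4 ⇒ 16p = 12 ⇒ p = 3/4, and the value is (14)·(3/4) − 8 = 5/2.
For the column player: with q = P(1), equating I's and II's payoffs gives 4q + 2 = −12q + 4 ⇒ q = 1/8.

5/2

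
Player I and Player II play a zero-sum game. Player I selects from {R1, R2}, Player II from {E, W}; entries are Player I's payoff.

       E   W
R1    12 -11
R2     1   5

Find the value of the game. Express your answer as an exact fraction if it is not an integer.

71/27

Row minima: R1 → -11, R2 → 1; maximin = 1.
Column maxima: E → 12, W → 5; minimax = 5.
1 ≠ 5, so there is no saddle point; optimal play is mixed.
Let Player I play R1 with probability p. Expected payoff against E: 12p + 1(1−p) = 11p + 1; against W: (-11)p + 5(1−p) = −16p + 5.
Setting these equal: 11p + 1 = −16p + 5 ⇒ 27p = 4 ⇒ p = 4/27, and the value is (11)·(4/27) + 1 = 71/27.
For Player II: with q = P(E), equating R1's and R2's payoffs gives 23q − 11 = −4q + 5 ⇒ q = 16/27.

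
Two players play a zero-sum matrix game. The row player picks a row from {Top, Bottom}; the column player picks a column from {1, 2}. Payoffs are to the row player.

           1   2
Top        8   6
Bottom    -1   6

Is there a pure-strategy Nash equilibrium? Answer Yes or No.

Yes

Row minima: Top → 6, Bottom → -1; maximin = 6.
Column maxima: 1 → 8, 2 → 6; minimax = 6.
maximin = minimax = 6, so a saddle point exists.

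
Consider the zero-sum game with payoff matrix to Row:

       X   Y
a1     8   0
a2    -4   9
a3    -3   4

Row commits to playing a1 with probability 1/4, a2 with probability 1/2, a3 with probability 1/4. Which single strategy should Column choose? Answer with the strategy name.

X

If Column plays X, Row's expected payoff is (1/4)·8 + (1/2)·(-4) + (1/4)·(-3) = -3/4.
If Column plays Y, Row's expected payoff is (1/4)·0 + (1/2)·9 + (1/4)·4 = 11/2.
Column minimizes Row's payoff; the smallest is -3/4, so the best response is X.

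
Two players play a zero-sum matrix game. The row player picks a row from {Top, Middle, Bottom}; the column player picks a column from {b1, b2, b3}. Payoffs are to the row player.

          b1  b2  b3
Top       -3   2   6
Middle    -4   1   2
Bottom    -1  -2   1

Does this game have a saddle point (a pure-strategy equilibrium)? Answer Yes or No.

No

Row minima: Top → -3, Middle → -4, Bottom → -2; maximin = -2.
Column maxima: b1 → -1, b2 → 2, b3 → 6; minimax = -1.
-2 ≠ -1, so no pure-strategy equilibrium exists.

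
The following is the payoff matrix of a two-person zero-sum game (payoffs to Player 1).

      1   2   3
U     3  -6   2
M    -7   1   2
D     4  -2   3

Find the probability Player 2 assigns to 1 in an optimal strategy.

Row minima: U → -6, M → -7, D → -2; maximin = -2.
Column maxima: 1 → 4, 2 → 1, 3 → 3; minimax = 1.
-2 ≠ 1, so there is no saddle point; optimal play is mixed.
U is strictly dominated by D, so Player 1 never plays it.
3 is strictly dominated by 2 (it gives Player 1 strictly more in every row), so Player 2 never plays it.
On the remaining 2×2 (M, D vs 1, 2):
Let Player 1 play M with probability p. Expected payoff against 1: (-7)p + 4(1−p) = −11p + 4; against 2: 1p + (-2)(1−p) = 3p − 2.
Setting these equal: −11p + 4 = 3p − 2 ⇒ −14p = -6 ⇒ p = 3/7, and the value is (-11)·(3/7) + 4 = -5/7.
For Player 2: with q = P(1), equating M's and D's payoffs gives −8q + 1 = 6q − 2 ⇒ q = 3/14.

3/14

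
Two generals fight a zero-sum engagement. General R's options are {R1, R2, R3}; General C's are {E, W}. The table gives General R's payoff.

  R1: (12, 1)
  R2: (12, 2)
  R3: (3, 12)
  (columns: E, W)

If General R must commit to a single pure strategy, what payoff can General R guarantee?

Row minima: R1 → 1, R2 → 2, R3 → 3.
The best of these is 3.

3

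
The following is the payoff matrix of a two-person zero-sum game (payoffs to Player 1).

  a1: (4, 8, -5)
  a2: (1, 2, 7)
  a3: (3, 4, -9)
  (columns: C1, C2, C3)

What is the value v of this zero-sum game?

Row minima: a1 → -5, a2 → 1, a3 → -9; maximin = 1.
Column maxima: C1 → 4, C2 → 8, C3 → 7; minimax = 4.
1 ≠ 4, so there is no saddle point; optimal play is mixed.
a3 is strictly dominated by a1, so Player 1 never plays it.
C2 is strictly dominated by C1 (it gives Player 1 strictly more in every row), so Player 2 never plays it.
On the remaining 2×2 (a1, a2 vs C1, C3):
Let Player 1 play a1 with probability p. Expected payoff against C1: 4p + 1(1−p) = 3p + 1; against C3: (-5)p + 7(1−p) = −12p + 7.
Setting these equal: 3p + 1 = −12p + 7 ⇒ 15p = 6 ⇒ p = 2/5, and the value is (3)·(2/5) + 1 = 11/5.
For Player 2: with q = P(C1), equating a1's and a2's payoffs gives 9q − 5 = −6q + 7 ⇒ q = 4/5.

11/5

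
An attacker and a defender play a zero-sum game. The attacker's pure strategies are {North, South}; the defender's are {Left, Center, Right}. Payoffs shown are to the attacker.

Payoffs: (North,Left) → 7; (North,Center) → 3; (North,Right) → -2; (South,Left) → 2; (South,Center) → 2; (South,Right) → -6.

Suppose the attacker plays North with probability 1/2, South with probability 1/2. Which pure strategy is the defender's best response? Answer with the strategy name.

If the defender plays Left, the attacker's expected payoff is (1/2)·7 + (1/2)·2 = 9/2.
If the defender plays Center, the attacker's expected payoff is (1/2)·3 + (1/2)·2 = 5/2.
If the defender plays Right, the attacker's expected payoff is (1/2)·(-2) + (1/2)·(-6) = -4.
The defender minimizes the attacker's payoff; the smallest is -4, so the best response is Right.

Right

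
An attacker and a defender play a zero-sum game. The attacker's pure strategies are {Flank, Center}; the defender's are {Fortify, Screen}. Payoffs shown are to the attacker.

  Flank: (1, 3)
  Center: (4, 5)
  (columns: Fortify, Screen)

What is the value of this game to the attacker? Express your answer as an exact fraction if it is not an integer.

4

Row minima: Flank → 1, Center → 4; maximin = 4.
Column maxima: Fortify → 4, Screen → 5; minimax = 4.
Since maximin = minimax = 4, there is a saddle point and the value is 4.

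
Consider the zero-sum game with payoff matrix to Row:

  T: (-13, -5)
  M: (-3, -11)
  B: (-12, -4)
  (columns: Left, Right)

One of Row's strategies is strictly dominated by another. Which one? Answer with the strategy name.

T

B gives a strictly higher payoff than T against every column: -12 > -13, -4 > -5.
So T is strictly dominated and Row never plays it.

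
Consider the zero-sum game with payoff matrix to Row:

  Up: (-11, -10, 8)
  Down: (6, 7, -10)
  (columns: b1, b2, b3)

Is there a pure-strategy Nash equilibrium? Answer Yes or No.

No

Row minima: Up → -11, Down → -10; maximin = -10.
Column maxima: b1 → 6, b2 → 7, b3 → 8; minimax = 6.
-10 ≠ 6, so no pure-strategy equilibrium exists.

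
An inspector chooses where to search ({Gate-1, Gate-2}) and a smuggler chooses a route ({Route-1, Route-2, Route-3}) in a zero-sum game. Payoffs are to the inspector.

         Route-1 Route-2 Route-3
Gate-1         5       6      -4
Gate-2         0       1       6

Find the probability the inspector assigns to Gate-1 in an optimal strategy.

Row minima: Gate-1 → -4, Gate-2 → 0; maximin = 0.
Column maxima: Route-1 → 5, Route-2 → 6, Route-3 → 6; minimax = 5.
0 ≠ 5, so there is no saddle point; optimal play is mixed.
Route-2 is strictly dominated by Route-1 (it gives the inspector strictly more in every row), so the smuggler never plays it.
On the remaining 2×2 (Gate-1, Gate-2 vs Route-1, Route-3):
Let the inspector play Gate-1 with probability p. Expected payoff against Route-1: 5p + 0(1−p) = 5p; against Route-3: (-4)p + 6(1−p) = −10p + 6.
Setting these equal: 5p = −10p + 6 ⇒ 15p = 6 ⇒ p = 2/5, and the value is (5)·(2/5) = 2.
For the smuggler: with q = P(Route-1), equating Gate-1's and Gate-2's payoffs gives 9q − 4 = −6q + 6 ⇒ q = 2/3.

2/5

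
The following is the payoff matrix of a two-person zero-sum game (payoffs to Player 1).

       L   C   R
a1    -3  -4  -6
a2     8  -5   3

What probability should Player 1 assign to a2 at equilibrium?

1/5

Row minima: a1 → -6, a2 → -5; maximin = -5.
Column maxima: L → 8, C → -4, R → 3; minimax = -4.
-5 ≠ -4, so there is no saddle point; optimal play is mixed.
L is strictly dominated by C (it gives Player 1 strictly more in every row), so Player 2 never plays it.
On the remaining 2×2 (a1, a2 vs C, R):
Let Player 1 play a1 with probability p. Expected payoff against C: (-4)p + (-5)(1−p) = p − 5; against R: (-6)p + 3(1−p) = −9p + 3.
Setting these equal: p − 5 = −9p + 3 ⇒ 10p = 8 ⇒ p = 4/5, and the value is (1)·(4/5) − 5 = -21/5.
For Player 2: with q = P(C), equating a1's and a2's payoffs gives 2q − 6 = −8q + 3 ⇒ q = 9/10.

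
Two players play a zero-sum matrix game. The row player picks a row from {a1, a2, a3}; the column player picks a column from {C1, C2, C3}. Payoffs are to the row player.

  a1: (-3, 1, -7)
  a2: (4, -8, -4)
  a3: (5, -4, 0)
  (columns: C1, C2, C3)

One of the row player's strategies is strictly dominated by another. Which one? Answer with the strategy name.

a3 gives a strictly higher payoff than a2 against every column: 5 > 4, -4 > -8, 0 > -4.
So a2 is strictly dominated and the row player never plays it.

a2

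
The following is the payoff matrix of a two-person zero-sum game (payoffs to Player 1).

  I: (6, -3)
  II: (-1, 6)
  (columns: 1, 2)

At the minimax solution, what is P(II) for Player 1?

9/16

Row minima: I → -3, II → -1; maximin = -1.
Column maxima: 1 → 6, 2 → 6; minimax = 6.
-1 ≠ 6, so there is no saddle point; optimal play is mixed.
Let Player 1 play I with probability p. Expected payoff against 1: 6p + (-1)(1−p) = 7p − 1; against 2: (-3)p + 6(1−p) = −9p + 6.
Setting these equal: 7p − 1 = −9p + 6 ⇒ 16p = 7 ⇒ p = 7/16, and the value is (7)·(7/16) − 1 = 33/16.
For Player 2: with q = P(1), equating I's and II's payoffs gives 9q − 3 = −7q + 6 ⇒ q = 9/16.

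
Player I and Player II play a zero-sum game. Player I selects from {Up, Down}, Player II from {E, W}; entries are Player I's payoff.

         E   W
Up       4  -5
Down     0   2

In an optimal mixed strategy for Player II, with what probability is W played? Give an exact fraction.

4/11

Row minima: Up → -5, Down → 0; maximin = 0.
Column maxima: E → 4, W → 2; minimax = 2.
0 ≠ 2, so there is no saddle point; optimal play is mixed.
Let Player I play Up with probability p. Expected payoff against E: 4p + 0(1−p) = 4p; against W: (-5)p + 2(1−p) = −7p + 2.
Setting these equal: 4p = −7p + 2 ⇒ 11p = 2 ⇒ p = 2/11, and the value is (4)·(2/11) = 8/11.
For Player II: with q = P(E), equating Up's and Down's payoffs gives 9q − 5 = −2q + 2 ⇒ q = 7/11.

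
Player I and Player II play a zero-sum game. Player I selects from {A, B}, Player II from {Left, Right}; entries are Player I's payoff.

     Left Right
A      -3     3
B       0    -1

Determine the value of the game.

Row minima: A → -3, B → -1; maximin = -1.
Column maxima: Left → 0, Right → 3; minimax = 0.
-1 ≠ 0, so there is no saddle point; optimal play is mixed.
Let Player I play A with probability p. Expected payoff against Left: (-3)p + 0(1−p) = −3p; against Right: 3p + (-1)(1−p) = 4p − 1.
Setting these equal: −3p = 4p − 1 ⇒ −7p = -1 ⇒ p = 1/7, and the value is (-3)·(1/7) = -3/7.
For Player II: with q = P(Left), equating A's and B's payoffs gives −6q + 3 = q − 1 ⇒ q = 4/7.

-3/7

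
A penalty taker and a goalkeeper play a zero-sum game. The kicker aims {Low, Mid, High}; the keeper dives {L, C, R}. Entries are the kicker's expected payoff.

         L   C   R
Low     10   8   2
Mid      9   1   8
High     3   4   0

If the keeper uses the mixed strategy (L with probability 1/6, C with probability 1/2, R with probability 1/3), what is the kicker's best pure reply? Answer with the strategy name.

Expected payoff of Low: (1/6)·10 + (1/2)·8 + (1/3)·2 = 19/3.
Expected payoff of Mid: (1/6)·9 + (1/2)·1 + (1/3)·8 = 14/3.
Expected payoff of High: (1/6)·3 + (1/2)·4 + (1/3)·0 = 5/2.
The largest is 19/3, so the kicker's best response is Low.

Low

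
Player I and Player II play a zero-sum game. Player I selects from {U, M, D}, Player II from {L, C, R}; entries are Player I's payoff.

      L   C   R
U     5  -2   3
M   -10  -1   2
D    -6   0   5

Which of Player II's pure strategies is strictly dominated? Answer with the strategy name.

R

C holds Player I's payoff strictly below R in every row: -2 < 3, -1 < 2, 0 < 5.
So R is strictly dominated for Player II.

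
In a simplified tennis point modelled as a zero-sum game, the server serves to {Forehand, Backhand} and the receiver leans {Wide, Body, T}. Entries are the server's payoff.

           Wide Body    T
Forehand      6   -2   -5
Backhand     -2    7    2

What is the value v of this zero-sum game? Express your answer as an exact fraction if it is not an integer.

Row minima: Forehand → -5, Backhand → -2; maximin = -2.
Column maxima: Wide → 6, Body → 7, T → 2; minimax = 2.
-2 ≠ 2, so there is no saddle point; optimal play is mixed.
Body is strictly dominated by T (it gives the server strictly more in every row), so the receiver never plays it.
On the remaining 2×2 (Forehand, Backhand vs Wide, T):
Let the server play Forehand with probability p. Expected payoff against Wide: 6p + (-2)(1−p) = 8p − 2; against T: (-5)p + 2(1−p) = −7p + 2.
Setting these equal: 8p − 2 = −7p + 2 ⇒ 15p = 4 ⇒ p = 4/15, and the value is (8)·(4/15) − 2 = 2/15.
For the receiver: with q = P(Wide), equating Forehand's and Backhand's payoffs gives 11q − 5 = −4q + 2 ⇒ q = 7/15.

2/15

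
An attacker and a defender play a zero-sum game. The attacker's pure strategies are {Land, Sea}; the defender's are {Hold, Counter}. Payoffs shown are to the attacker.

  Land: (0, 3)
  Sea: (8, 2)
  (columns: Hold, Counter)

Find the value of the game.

8/3

Row minima: Land → 0, Sea → 2; maximin = 2.
Column maxima: Hold → 8, Counter → 3; minimax = 3.
2 ≠ 3, so there is no saddle point; optimal play is mixed.
Let the attacker play Land with probability p. Expected payoff against Hold: 0p + 8(1−p) = −8p + 8; against Counter: 3p + 2(1−p) = p + 2.
Setting these equal: −8p + 8 = p + 2 ⇒ −9p = -6 ⇒ p = 2/3, and the value is (-8)·(2/3) + 8 = 8/3.
For the defender: with q = P(Hold), equating Land's and Sea's payoffs gives −3q + 3 = 6q + 2 ⇒ q = 1/9.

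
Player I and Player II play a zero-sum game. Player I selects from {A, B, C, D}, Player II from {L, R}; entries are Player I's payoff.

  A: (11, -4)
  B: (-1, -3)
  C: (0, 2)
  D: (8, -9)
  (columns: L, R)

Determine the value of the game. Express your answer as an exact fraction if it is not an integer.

22/17

Row minima: A → -4, B → -3, C → 0, D → -9; maximin = 0.
Column maxima: L → 11, R → 2; minimax = 2.
0 ≠ 2, so there is no saddle point; optimal play is mixed.
B is strictly dominated by C, so Player I never plays it.
D is strictly dominated by A, so Player I never plays it.
On the remaining 2×2 (A, C vs L, R):
Let Player I play A with probability p. Expected payoff against L: 11p + 0(1−p) = 11p; against R: (-4)p + 2(1−p) = −6p + 2.
Setting these equal: 11p = −6p + 2 ⇒ 17p = 2 ⇒ p = 2/17, and the value is (11)·(2/17) = 22/17.
For Player II: with q = P(L), equating A's and C's payoffs gives 15q − 4 = −2q + 2 ⇒ q = 6/17.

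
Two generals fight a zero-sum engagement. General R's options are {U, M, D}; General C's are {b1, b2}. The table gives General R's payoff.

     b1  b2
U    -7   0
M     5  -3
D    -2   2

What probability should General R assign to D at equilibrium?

2/3

Row minima: U → -7, M → -3, D → -2; maximin = -2.
Column maxima: b1 → 5, b2 → 2; minimax = 2.
-2 ≠ 2, so there is no saddle point; optimal play is mixed.
U is strictly dominated by D, so General R never plays it.
On the remaining 2×2 (M, D vs b1, b2):
Let General R play M with probability p. Expected payoff against b1: 5p + (-2)(1−p) = 7p − 2; against b2: (-3)p + 2(1−p) = −5p + 2.
Setting these equal: 7p − 2 = −5p + 2 ⇒ 12p = 4 ⇒ p = 1/3, and the value is (7)·(1/3) − 2 = 1/3.
For General C: with q = P(b1), equating M's and D's payoffs gives 8q − 3 = −4q + 2 ⇒ q = 5/12.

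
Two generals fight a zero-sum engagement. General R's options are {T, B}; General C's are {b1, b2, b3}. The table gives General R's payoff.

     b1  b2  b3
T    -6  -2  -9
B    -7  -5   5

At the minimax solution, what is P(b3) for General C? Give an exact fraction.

Row minima: T → -9, B → -7; maximin = -7.
Column maxima: b1 → -6, b2 → -2, b3 → 5; minimax = -6.
-7 ≠ -6, so there is no saddle point; optimal play is mixed.
b2 is strictly dominated by b1 (it gives General R strictly more in every row), so General C never plays it.
On the remaining 2×2 (T, B vs b1, b3):
Let General R play T with probability p. Expected payoff against b1: (-6)p + (-7)(1−p) = p − 7; against b3: (-9)p + 5(1−p) = −14p + 5.
Setting these equal: p − 7 = −14p + 5 ⇒ 15p = 12 ⇒ p = 4/5, and the value is (1)·(4/5) − 7 = -31/5.
For General C: with q = P(b1), equating T's and B's payoffs gives 3q − 9 = −12q + 5 ⇒ q = 14/15.

1/15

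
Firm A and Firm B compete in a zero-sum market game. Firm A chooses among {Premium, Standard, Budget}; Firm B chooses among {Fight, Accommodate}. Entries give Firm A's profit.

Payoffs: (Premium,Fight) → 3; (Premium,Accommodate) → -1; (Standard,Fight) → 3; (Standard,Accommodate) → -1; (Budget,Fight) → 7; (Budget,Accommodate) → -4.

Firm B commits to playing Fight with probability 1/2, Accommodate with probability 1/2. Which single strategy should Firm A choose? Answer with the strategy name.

Budget

Expected payoff of Premium: (1/2)·3 + (1/2)·(-1) = 1.
Expected payoff of Standard: (1/2)·3 + (1/2)·(-1) = 1.
Expected payoff of Budget: (1/2)·7 + (1/2)·(-4) = 3/2.
The largest is 3/2, so Firm A's best response is Budget.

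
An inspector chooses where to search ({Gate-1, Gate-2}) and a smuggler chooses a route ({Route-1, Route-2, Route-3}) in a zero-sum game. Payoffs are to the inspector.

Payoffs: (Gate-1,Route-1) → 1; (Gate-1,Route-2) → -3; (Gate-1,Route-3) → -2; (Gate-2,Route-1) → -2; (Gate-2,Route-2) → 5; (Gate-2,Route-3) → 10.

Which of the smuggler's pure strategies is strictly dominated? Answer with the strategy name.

Route-3

Route-2 holds the inspector's payoff strictly below Route-3 in every row: -3 < -2, 5 < 10.
So Route-3 is strictly dominated for the smuggler.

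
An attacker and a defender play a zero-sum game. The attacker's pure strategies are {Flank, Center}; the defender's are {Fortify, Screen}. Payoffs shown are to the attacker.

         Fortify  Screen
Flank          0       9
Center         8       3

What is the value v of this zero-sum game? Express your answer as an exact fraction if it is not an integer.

Row minima: Flank → 0, Center → 3; maximin = 3.
Column maxima: Fortify → 8, Screen → 9; minimax = 8.
3 ≠ 8, so there is no saddle point; optimal play is mixed.
Let the attacker play Flank with probability p. Expected payoff against Fortify: 0p + 8(1−p) = −8p + 8; against Screen: 9p + 3(1−p) = 6p + 3.
Setting these equal: −8p + 8 = 6p + 3 ⇒ −14p = -5 ⇒ p = 5/14, and the value is (-8)·(5/14) + 8 = 36/7.
For the defender: with q = P(Fortify), equating Flank's and Center's payoffs gives −9q + 9 = 5q + 3 ⇒ q = 3/7.

36/7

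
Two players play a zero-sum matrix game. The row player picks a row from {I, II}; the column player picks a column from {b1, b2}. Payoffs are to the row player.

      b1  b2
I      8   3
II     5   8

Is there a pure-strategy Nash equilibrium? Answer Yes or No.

Row minima: I → 3, II → 5; maximin = 5.
Column maxima: b1 → 8, b2 → 8; minimax = 8.
5 ≠ 8, so no pure-strategy equilibrium exists.

No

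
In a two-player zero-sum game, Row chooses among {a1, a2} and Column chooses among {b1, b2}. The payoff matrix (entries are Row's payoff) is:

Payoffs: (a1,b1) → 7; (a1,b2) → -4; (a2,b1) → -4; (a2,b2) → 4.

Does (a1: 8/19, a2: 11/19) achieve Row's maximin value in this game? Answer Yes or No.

Against b1 this mix gives (8/19)·7 + (11/19)·(-4) = 12/19.
Against b2 this mix gives (8/19)·(-4) + (11/19)·4 = 12/19.
All of Column's active replies (b1, b2) yield 12/19, and no column does worse for Row. The mix makes Column indifferent and guarantees 12/19, so it is optimal.

Yes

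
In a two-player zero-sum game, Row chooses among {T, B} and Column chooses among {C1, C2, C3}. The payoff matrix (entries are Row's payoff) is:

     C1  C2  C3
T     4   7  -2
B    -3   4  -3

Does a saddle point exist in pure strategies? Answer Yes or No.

Yes

Row minima: T → -2, B → -3; maximin = -2.
Column maxima: C1 → 4, C2 → 7, C3 → -2; minimax = -2.
maximin = minimax = -2, so a saddle point exists.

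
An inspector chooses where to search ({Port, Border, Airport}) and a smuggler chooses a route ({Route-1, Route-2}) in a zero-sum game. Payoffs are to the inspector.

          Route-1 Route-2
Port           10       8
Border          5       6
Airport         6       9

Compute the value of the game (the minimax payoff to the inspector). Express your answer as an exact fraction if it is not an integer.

Row minima: Port → 8, Border → 5, Airport → 6; maximin = 8.
Column maxima: Route-1 → 10, Route-2 → 9; minimax = 9.
8 ≠ 9, so there is no saddle point; optimal play is mixed.
Border is strictly dominated by Port, so the inspector never plays it.
On the remaining 2×2 (Port, Airport vs Route-1, Route-2):
Let the inspector play Port with probability p. Expected payoff against Route-1: 10p + 6(1−p) = 4p + 6; against Route-2: 8p + 9(1−p) = −p + 9.
Setting these equal: 4p + 6 = −p + 9 ⇒ 5p = 3 ⇒ p = 3/5, and the value is (4)·(3/5) + 6 = 42/5.
For the smuggler: with q = P(Route-1), equating Port's and Airport's payoffs gives 2q + 8 = −3q + 9 ⇒ q = 1/5.

42/5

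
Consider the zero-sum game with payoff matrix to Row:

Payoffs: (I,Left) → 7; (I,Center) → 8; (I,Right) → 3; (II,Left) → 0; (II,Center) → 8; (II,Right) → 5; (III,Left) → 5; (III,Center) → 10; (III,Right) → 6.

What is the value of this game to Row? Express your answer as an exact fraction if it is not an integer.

Row minima: I → 3, II → 0, III → 5; maximin = 5.
Column maxima: Left → 7, Center → 10, Right → 6; minimax = 6.
5 ≠ 6, so there is no saddle point; optimal play is mixed.
II is strictly dominated by III, so Row never plays it.
Center is strictly dominated by Left (it gives Row strictly more in every row), so Column never plays it.
On the remaining 2×2 (I, III vs Left, Right):
Let Row play I with probability p. Expected payoff against Left: 7p + 5(1−p) = 2p + 5; against Right: 3p + 6(1−p) = −3p + 6.
Setting these equal: 2p + 5 = −3p + 6 ⇒ 5p = 1 ⇒ p = 1/5, and the value is (2)·(1/5) + 5 = 27/5.
For Column: with q = P(Left), equating I's and III's payoffs gives 4q + 3 = −q + 6 ⇒ q = 3/5.

27/5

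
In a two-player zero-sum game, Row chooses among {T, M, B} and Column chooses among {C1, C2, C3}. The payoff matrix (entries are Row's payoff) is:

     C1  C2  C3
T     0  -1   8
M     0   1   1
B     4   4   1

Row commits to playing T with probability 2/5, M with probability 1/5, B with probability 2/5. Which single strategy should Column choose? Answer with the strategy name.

C2

If Column plays C1, Row's expected payoff is (2/5)·0 + (1/5)·0 + (2/5)·4 = 8/5.
If Column plays C2, Row's expected payoff is (2/5)·(-1) + (1/5)·1 + (2/5)·4 = 7/5.
If Column plays C3, Row's expected payoff is (2/5)·8 + (1/5)·1 + (2/5)·1 = 19/5.
Column minimizes Row's payoff; the smallest is 7/5, so the best response is C2.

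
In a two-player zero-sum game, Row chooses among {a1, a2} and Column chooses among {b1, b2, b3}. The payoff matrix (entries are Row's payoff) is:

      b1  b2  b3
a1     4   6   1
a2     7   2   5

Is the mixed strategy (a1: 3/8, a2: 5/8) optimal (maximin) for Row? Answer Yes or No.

Against b1 this mix gives (3/8)·4 + (5/8)·7 = 47/8.
Against b2 this mix gives (3/8)·6 + (5/8)·2 = 7/2.
Against b3 this mix gives (3/8)·1 + (5/8)·5 = 7/2.
All of Column's active replies (b2, b3) yield 7/2, and no column does worse for Row. The mix makes Column indifferent and guarantees 7/2, so it is optimal.

Yes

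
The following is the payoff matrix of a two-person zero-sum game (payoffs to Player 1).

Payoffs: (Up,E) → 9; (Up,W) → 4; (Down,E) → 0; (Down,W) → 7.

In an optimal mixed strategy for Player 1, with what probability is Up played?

Row minima: Up → 4, Down → 0; maximin = 4.
Column maxima: E → 9, W → 7; minimax = 7.
4 ≠ 7, so there is no saddle point; optimal play is mixed.
Let Player 1 play Up with probability p. Expected payoff against E: 9p + 0(1−p) = 9p; against W: 4p + 7(1−p) = −3p + 7.
Setting these equal: 9p = −3p + 7 ⇒ 12p = 7 ⇒ p = 7/12, and the value is (9)·(7/12) = 21/4.
For Player 2: with q = P(E), equating Up's and Down's payoffs gives 5q + 4 = −7q + 7 ⇒ q = 1/4.

7/12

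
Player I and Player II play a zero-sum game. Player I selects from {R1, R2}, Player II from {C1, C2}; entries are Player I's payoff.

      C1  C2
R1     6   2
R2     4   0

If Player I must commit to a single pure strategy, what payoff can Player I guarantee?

Row minima: R1 → 2, R2 → 0.
The best of these is 2.

2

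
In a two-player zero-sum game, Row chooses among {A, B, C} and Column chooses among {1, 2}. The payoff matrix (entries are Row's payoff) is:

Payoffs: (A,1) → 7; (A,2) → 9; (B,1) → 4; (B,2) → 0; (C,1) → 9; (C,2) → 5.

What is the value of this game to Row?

Row minima: A → 7, B → 0, C → 5; maximin = 7.
Column maxima: 1 → 9, 2 → 9; minimax = 9.
7 ≠ 9, so there is no saddle point; optimal play is mixed.
B is strictly dominated by A, so Row never plays it.
On the remaining 2×2 (A, C vs 1, 2):
Let Row play A with probability p. Expected payoff against 1: 7p + 9(1−p) = −2p + 9; against 2: 9p + 5(1−p) = 4p + 5.
Setting these equal: −2p + 9 = 4p + 5 ⇒ −6p = -4 ⇒ p = 2/3, and the value is (-2)·(2/3) + 9 = 23/3.
For Column: with q = P(1), equating A's and C's payoffs gives −2q + 9 = 4q + 5 ⇒ q = 2/3.

23/3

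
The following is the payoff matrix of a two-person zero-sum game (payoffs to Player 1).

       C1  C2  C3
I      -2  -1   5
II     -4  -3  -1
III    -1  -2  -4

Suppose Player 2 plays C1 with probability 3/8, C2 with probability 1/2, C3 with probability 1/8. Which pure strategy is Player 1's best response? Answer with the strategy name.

Expected payoff of I: (3/8)·(-2) + (1/2)·(-1) + (1/8)·5 = -5/8.
Expected payoff of II: (3/8)·(-4) + (1/2)·(-3) + (1/8)·(-1) = -25/8.
Expected payoff of III: (3/8)·(-1) + (1/2)·(-2) + (1/8)·(-4) = -15/8.
The largest is -5/8, so Player 1's best response is I.

I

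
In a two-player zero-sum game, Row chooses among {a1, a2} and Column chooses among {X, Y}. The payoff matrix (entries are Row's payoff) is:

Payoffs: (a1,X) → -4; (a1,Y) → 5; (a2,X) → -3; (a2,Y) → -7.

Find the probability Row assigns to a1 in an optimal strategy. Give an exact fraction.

Row minima: a1 → -4, a2 → -7; maximin = -4.
Column maxima: X → -3, Y → 5; minimax = -3.
-4 ≠ -3, so there is no saddle point; optimal play is mixed.
Let Row play a1 with probability p. Expected payoff against X: (-4)p + (-3)(1−p) = −p − 3; against Y: 5p + (-7)(1−p) = 12p − 7.
Setting these equal: −p − 3 = 12p − 7 ⇒ −13p = -4 ⇒ p = 4/13, and the value is (-1)·(4/13) − 3 = -43/13.
For Column: with q = P(X), equating a1's and a2's payoffs gives −9q + 5 = 4q − 7 ⇒ q = 12/13.

4/13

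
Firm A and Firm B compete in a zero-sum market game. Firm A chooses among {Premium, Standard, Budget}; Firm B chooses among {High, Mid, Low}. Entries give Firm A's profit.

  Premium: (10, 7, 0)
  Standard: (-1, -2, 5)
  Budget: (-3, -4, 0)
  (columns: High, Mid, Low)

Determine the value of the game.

Row minima: Premium → 0, Standard → -2, Budget → -4; maximin = 0.
Column maxima: High → 10, Mid → 7, Low → 5; minimax = 5.
0 ≠ 5, so there is no saddle point; optimal play is mixed.
Budget is strictly dominated by Standard, so Firm A never plays it.
High is strictly dominated by Mid (it gives Firm A strictly more in every row), so Firm B never plays it.
On the remaining 2×2 (Premium, Standard vs Mid, Low):
Let Firm A play Premium with probability p. Expected payoff against Mid: 7p + (-2)(1−p) = 9p − 2; against Low: 0p + 5(1−p) = −5p + 5.
Setting these equal: 9p − 2 = −5p + 5 ⇒ 14p = 7 ⇒ p = 1/2, and the value is (9)·(1/2) − 2 = 5/2.
For Firm B: with q = P(Mid), equating Premium's and Standard's payoffs gives 7q = −7q + 5 ⇒ q = 5/14.

5/2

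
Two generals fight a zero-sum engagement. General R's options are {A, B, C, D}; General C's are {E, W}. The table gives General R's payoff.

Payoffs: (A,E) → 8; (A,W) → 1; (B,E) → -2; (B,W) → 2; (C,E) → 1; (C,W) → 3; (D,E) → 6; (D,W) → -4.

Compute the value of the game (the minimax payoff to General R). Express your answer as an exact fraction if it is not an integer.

Row minima: A → 1, B → -2, C → 1, D → -4; maximin = 1.
Column maxima: E → 8, W → 3; minimax = 3.
1 ≠ 3, so there is no saddle point; optimal play is mixed.
B is strictly dominated by C, so General R never plays it.
D is strictly dominated by A, so General R never plays it.
On the remaining 2×2 (A, C vs E, W):
Let General R play A with probability p. Expected payoff against E: 8p + 1(1−p) = 7p + 1; against W: 1p + 3(1−p) = −2p + 3.
Setting these equal: 7p + 1 = −2p + 3 ⇒ 9p = 2 ⇒ p = 2/9, and the value is (7)·(2/9) + 1 = 23/9.
For General C: with q = P(E), equating A's and C's payoffs gives 7q + 1 = −2q + 3 ⇒ q = 2/9.

23/9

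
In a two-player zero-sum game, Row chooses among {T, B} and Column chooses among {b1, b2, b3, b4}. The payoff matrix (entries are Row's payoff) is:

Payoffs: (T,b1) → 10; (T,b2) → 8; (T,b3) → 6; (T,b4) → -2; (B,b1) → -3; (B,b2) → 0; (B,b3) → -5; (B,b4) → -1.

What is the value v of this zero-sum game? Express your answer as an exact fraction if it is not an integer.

Row minima: T → -2, B → -5; maximin = -2.
Column maxima: b1 → 10, b2 → 8, b3 → 6, b4 → -1; minimax = -1.
-2 ≠ -1, so there is no saddle point; optimal play is mixed.
b1 is strictly dominated by b3 (it gives Row strictly more in every row), so Column never plays it.
b2 is strictly dominated by b3 (it gives Row strictly more in every row), so Column never plays it.
On the remaining 2×2 (T, B vs b3, b4):
Let Row play T with probability p. Expected payoff against b3: 6p + (-5)(1−p) = 11p − 5; against b4: (-2)p + (-1)(1−p) = −p − 1.
Setting these equal: 11p − 5 = −p − 1 ⇒ 12p = 4 ⇒ p = 1/3, and the value is (11)·(1/3) − 5 = -4/3.
For Column: with q = P(b3), equating T's and B's payoffs gives 8q − 2 = −4q − 1 ⇒ q = 1/12.

-4/3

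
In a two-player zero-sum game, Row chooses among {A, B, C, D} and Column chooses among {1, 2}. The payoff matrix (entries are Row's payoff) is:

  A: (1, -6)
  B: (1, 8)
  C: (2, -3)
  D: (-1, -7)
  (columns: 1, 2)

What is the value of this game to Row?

Row minima: A → -6, B → 1, C → -3, D → -7; maximin = 1.
Column maxima: 1 → 2, 2 → 8; minimax = 2.
1 ≠ 2, so there is no saddle point; optimal play is mixed.
A is strictly dominated by C, so Row never plays it.
D is strictly dominated by B, so Row never plays it.
On the remaining 2×2 (B, C vs 1, 2):
Let Row play B with probability p. Expected payoff against 1: 1p + 2(1−p) = −p + 2; against 2: 8p + (-3)(1−p) = 11p − 3.
Setting these equal: −p + 2 = 11p − 3 ⇒ −12p = -5 ⇒ p = 5/12, and the value is (-1)·(5/12) + 2 = 19/12.
For Column: with q = P(1), equating B's and C's payoffs gives −7q + 8 = 5q − 3 ⇒ q = 11/12.

19/12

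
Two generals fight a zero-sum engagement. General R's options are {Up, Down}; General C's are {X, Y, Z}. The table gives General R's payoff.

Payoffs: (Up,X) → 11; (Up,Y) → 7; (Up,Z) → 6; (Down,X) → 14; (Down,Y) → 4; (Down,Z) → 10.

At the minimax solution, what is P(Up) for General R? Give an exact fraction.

Row minima: Up → 6, Down → 4; maximin = 6.
Column maxima: X → 14, Y → 7, Z → 10; minimax = 7.
6 ≠ 7, so there is no saddle point; optimal play is mixed.
X is strictly dominated by Y (it gives General R strictly more in every row), so General C never plays it.
On the remaining 2×2 (Up, Down vs Y, Z):
Let General R play Up with probability p. Expected payoff against Y: 7p + 4(1−p) = 3p + 4; against Z: 6p + 10(1−p) = −4p + 10.
Setting these equal: 3p + 4 = −4p + 10 ⇒ 7p = 6 ⇒ p = 6/7, and the value is (3)·(6/7) + 4 = 46/7.
For General C: with q = P(Y), equating Up's and Down's payoffs gives q + 6 = −6q + 10 ⇒ q = 4/7.

6/7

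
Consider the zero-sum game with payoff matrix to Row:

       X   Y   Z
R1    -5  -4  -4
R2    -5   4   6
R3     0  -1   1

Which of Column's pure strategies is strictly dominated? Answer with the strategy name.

Z

X holds Row's payoff strictly below Z in every row: -5 < -4, -5 < 6, 0 < 1.
So Z is strictly dominated for Column.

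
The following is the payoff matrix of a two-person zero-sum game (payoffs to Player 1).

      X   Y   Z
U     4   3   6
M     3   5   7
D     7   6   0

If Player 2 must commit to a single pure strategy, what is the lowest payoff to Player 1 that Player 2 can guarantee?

6

Column maxima: X → 7, Y → 6, Z → 7.
The smallest of these is 6.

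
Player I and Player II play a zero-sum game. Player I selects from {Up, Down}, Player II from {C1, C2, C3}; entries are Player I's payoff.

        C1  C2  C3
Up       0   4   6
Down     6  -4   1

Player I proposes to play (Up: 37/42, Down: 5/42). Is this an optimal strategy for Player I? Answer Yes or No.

No

Against C1 this mix gives (37/42)·0 + (5/42)·6 = 5/7.
Against C2 this mix gives (37/42)·4 + (5/42)·(-4) = 64/21.
Against C3 this mix gives (37/42)·6 + (5/42)·1 = 227/42.
Player II will play C1, holding Player I to 5/7. Shifting weight toward the row that does better against C1 would raise this floor (the equalizing mix achieves 12/7 against both C1 and C2), so the proposed strategy is not optimal.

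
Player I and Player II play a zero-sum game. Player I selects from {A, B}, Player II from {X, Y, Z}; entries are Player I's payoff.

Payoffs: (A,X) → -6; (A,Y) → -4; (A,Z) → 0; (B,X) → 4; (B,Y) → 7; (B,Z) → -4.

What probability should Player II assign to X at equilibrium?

2/7

Row minima: A → -6, B → -4; maximin = -4.
Column maxima: X → 4, Y → 7, Z → 0; minimax = 0.
-4 ≠ 0, so there is no saddle point; optimal play is mixed.
Y is strictly dominated by X (it gives Player I strictly more in every row), so Player II never plays it.
On the remaining 2×2 (A, B vs X, Z):
Let Player I play A with probability p. Expected payoff against X: (-6)p + 4(1−p) = −10p + 4; against Z: 0p + (-4)(1−p) = 4p − 4.
Setting these equal: −10p + 4 = 4p − 4 ⇒ −14p = -8 ⇒ p = 4/7, and the value is (-10)·(4/7) + 4 = -12/7.
For Player II: with q = P(X), equating A's and B's payoffs gives −6q = 8q − 4 ⇒ q = 2/7.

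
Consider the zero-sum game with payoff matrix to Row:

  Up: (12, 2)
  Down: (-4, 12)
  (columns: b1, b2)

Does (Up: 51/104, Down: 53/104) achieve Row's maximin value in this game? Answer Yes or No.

Against b1 this mix gives (51/104)·12 + (53/104)·(-4) = 50/13.
Against b2 this mix gives (51/104)·2 + (53/104)·12 = 369/52.
Column will play b1, holding Row to 50/13. Shifting weight toward the row that does better against b1 would raise this floor (the equalizing mix achieves 76/13 against both b1 and b2), so the proposed strategy is not optimal.

No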